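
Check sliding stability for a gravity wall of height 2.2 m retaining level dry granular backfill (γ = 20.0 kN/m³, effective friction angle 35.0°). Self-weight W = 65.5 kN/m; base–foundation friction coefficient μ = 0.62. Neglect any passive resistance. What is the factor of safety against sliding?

3.10

K_a = tan²(45° − 35.0°/2) = 0.2710.
P_a = ½K_aγH² = 0.5×0.2710×20.0×2.2² = 13.12 kN/m, acting at H/3 = 0.7333 m above the base.
FS_sliding = μW / P_a = 0.62×65.5 / 13.12 = 3.096.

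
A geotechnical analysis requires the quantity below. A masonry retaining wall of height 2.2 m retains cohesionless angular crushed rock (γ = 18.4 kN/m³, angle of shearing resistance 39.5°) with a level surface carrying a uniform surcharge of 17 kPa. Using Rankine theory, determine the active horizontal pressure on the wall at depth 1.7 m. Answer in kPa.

10.7 kPa

K_a = (1 − sin φ)/(1 + sin φ) = 0.2224.
σ_v = γz + q = 18.4 × 1.7 + 17 = 48.28 kPa.
σ_h = K_a σ_v = 0.2224 × 48.28 = 10.74 kPa.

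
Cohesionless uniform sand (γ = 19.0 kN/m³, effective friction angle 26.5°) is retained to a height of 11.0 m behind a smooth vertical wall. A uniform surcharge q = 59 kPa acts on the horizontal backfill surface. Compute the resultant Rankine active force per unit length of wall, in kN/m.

K_a = tan²(45° − φ/2) = 0.3829.
Soil triangle: ½ K_a γ H² = 0.5×0.3829×19.0×11.0² = 440.2 kN/m.
Surcharge rectangle: K_a q H = 0.3829×59×11.0 = 248.5 kN/m.
Total = 440.2 + 248.5 = 688.7 kN/m.

689 kN/m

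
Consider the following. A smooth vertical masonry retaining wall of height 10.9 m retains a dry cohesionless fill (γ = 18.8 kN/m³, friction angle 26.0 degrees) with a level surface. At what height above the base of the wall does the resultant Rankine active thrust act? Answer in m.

K_a = 0.3905.
The pressure distribution is triangular, so the resultant acts at H/3 above the base = 10.9/3 = 3.633 m.

3.63 m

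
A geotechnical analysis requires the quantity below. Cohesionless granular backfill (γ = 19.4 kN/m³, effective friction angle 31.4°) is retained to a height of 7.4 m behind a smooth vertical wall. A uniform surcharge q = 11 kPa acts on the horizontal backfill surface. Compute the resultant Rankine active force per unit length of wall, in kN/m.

193 kN/m

K_a = tan²(45° − φ/2) = 0.3149.
Soil triangle: ½ K_a γ H² = 0.5×0.3149×19.4×7.4² = 167.3 kN/m.
Surcharge rectangle: K_a q H = 0.3149×11×7.4 = 25.63 kN/m.
Total = 167.3 + 25.63 = 192.9 kN/m.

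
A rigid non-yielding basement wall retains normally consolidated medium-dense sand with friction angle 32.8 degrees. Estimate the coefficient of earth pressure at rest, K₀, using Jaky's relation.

K₀ = 1 − sin φ' = 1 − sin 32.8° = 0.4583.

0.458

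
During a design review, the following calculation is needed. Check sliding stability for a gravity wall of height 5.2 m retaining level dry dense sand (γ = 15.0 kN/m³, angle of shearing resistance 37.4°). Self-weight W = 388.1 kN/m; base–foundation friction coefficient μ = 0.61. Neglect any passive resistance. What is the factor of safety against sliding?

K_a = tan²(45° − 37.4°/2) = 0.2443.
P_a = ½K_aγH² = 0.5×0.2443×15.0×5.2² = 49.54 kN/m, acting at H/3 = 1.733 m above the base.
FS_sliding = μW / P_a = 0.61×388.1 / 49.54 = 4.779.

4.78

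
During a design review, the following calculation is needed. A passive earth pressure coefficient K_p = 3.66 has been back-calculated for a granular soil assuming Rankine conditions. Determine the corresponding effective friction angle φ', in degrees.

34.8°

K_p = (1+sin φ)/(1−sin φ) ⇒ sin φ = (K_p − 1)/(K_p + 1) = 0.5708.
φ = arcsin(0.5708) = 34.81°.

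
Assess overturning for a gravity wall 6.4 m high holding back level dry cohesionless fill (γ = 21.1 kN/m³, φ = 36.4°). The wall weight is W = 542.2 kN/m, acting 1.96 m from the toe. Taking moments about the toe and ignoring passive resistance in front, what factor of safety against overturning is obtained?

K_a = tan²(45° − 36.4°/2) = 0.2552.
P_a = ½K_aγH² = 0.5×0.2552×21.1×6.4² = 110.3 kN/m, acting at H/3 = 2.133 m above the base.
Overturning moment M_o = P_a × H/3 = 110.3 × 2.133 = 235.2.
Resisting moment M_r = W × 1.96 = 542.2 × 1.96 = 1063.
FS_overturning = M_r/M_o = 1063/235.2 = 4.518.

4.52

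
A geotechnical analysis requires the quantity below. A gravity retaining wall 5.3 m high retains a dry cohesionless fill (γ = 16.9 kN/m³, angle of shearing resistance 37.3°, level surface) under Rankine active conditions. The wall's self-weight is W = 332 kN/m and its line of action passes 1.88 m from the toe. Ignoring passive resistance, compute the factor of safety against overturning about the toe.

6.07

K_a = tan²(45° − 37.3°/2) = 0.2453.
P_a = ½K_aγH² = 0.5×0.2453×16.9×5.3² = 58.23 kN/m, acting at H/3 = 1.767 m above the base.
Overturning moment M_o = P_a × H/3 = 58.23 × 1.767 = 102.9.
Resisting moment M_r = W × 1.88 = 332 × 1.88 = 624.2.
FS_overturning = M_r/M_o = 624.2/102.9 = 6.067.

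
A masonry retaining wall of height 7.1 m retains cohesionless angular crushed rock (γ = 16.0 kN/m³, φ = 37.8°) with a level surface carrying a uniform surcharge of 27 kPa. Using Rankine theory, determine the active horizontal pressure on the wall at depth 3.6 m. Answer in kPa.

20.3 kPa

K_a = (1 − sin φ)/(1 + sin φ) = 0.2400.
σ_v = γz + q = 16.0 × 3.6 + 27 = 84.60 kPa.
σ_h = K_a σ_v = 0.2400 × 84.60 = 20.30 kPa.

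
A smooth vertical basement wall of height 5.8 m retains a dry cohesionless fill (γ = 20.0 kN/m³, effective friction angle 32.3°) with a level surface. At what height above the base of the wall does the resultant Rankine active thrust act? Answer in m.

K_a = 0.3035.
The pressure distribution is triangular, so the resultant acts at H/3 above the base = 5.8/3 = 1.933 m.

1.93 m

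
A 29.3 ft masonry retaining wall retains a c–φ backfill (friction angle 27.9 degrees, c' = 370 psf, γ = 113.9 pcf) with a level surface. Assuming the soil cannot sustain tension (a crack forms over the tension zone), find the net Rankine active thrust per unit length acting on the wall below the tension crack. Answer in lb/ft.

K_a = 0.3625; √K_a = 0.6020.
Tension-crack depth z_c = 2c/(γ√K_a) = 2×370/(113.9×0.6020) = 10.79 ft.
σ_a at base = K_a γ H − 2c√K_a = 0.3625×113.9×29.3 − 2×370×0.6020 = 764.1 psf.
P_a = ½ × 764.1 × (H − z_c) = 0.5×764.1×18.51 = 7071 lb/ft.

7070 lb/ft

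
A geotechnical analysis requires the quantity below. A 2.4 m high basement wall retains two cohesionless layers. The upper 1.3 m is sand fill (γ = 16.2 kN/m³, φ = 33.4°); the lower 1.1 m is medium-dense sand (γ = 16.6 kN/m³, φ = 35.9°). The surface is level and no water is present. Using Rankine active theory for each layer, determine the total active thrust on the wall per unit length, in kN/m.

12.6 kN/m

K_a1 = tan²(45°−33.4°/2) = 0.2899; K_a2 = tan²(45°−35.9°/2) = 0.2607.
Layer 1: σ at base = K_a1 γ₁ h₁ = 6.106 kPa; P₁ = ½×6.106×1.3 = 3.969.
Layer 2: σ_v at top = γ₁h₁ = 21.06; σ_h top = K_a2×21.06 = 5.491; σ_h base = K_a2×(21.06+16.6×1.1) = 10.25.
P₂ = ½(5.491+10.25)×1.1 = 8.659. Total P_a = 3.969+8.659 = 12.63 kN/m.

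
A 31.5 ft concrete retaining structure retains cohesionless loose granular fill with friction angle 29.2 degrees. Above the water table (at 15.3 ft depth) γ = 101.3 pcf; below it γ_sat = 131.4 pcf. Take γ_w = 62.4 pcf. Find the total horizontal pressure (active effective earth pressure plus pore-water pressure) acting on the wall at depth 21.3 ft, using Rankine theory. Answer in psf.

1050 psf

K_a = (1 − sin φ)/(1 + sin φ) = 0.3442.
γ' = 131.4 − 62.4 = 69.00 pcf.
Effective vertical stress at 21.3 ft: σ'_v = 101.3×15.3 + 69.00×6.00 = 1964 psf.
σ'_h = K_a σ'_v = 0.3442 × 1964 = 676.0 psf; u = γ_w × 6.00 = 374.4 psf.
Total σ_h = 676.0 + 374.4 = 1050 psf.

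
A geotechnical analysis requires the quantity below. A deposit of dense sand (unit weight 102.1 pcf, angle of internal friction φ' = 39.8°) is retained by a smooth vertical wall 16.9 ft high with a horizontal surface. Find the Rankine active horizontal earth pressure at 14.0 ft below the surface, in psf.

314 psf

K_a = (1 − sin φ)/(1 + sin φ) = 0.2194.
σ_h = K_a γ z = 0.2194 × 102.1 × 14.0 = 313.7 psf.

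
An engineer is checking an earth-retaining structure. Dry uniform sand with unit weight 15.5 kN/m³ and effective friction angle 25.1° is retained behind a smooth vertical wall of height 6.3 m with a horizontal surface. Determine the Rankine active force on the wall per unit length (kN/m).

124 kN/m

K_a = tan²(45° − φ/2) = 0.4043.
P_a = ½ K_a γ H² = 0.5 × 0.4043 × 15.5 × 6.3² = 124.4 kN/m.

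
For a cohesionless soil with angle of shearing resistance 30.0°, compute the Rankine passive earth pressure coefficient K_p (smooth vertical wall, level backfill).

K_p = (1 + sin φ)/(1 − sin φ) = tan²(45° + 30.0°/2) = 3.000.

3.00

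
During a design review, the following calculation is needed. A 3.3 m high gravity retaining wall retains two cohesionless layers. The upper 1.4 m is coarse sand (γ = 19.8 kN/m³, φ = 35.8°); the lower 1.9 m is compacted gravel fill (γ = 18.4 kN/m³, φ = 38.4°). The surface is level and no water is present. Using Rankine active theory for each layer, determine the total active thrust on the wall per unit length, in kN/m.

K_a1 = tan²(45°−35.8°/2) = 0.2619; K_a2 = tan²(45°−38.4°/2) = 0.2337.
Layer 1: σ at base = K_a1 γ₁ h₁ = 7.259 kPa; P₁ = ½×7.259×1.4 = 5.081.
Layer 2: σ_v at top = γ₁h₁ = 27.72; σ_h top = K_a2×27.72 = 6.478; σ_h base = K_a2×(27.72+18.4×1.9) = 14.65.
P₂ = ½(6.478+14.65)×1.9 = 20.07. Total P_a = 5.081+20.07 = 25.15 kN/m.

25.2 kN/m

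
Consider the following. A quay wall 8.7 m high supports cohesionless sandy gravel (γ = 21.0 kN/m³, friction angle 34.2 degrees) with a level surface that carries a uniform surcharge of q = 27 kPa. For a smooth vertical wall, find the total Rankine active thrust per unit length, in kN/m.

K_a = tan²(45° − φ/2) = 0.2803.
Soil triangle: ½ K_a γ H² = 0.5×0.2803×21.0×8.7² = 222.8 kN/m.
Surcharge rectangle: K_a q H = 0.2803×27×8.7 = 65.85 kN/m.
Total = 222.8 + 65.85 = 288.7 kN/m.

289 kN/m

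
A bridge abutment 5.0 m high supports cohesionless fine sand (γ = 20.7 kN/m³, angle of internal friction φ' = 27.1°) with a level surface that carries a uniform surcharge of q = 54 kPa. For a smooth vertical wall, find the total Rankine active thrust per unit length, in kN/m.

K_a = tan²(45° − φ/2) = 0.3741.
Soil triangle: ½ K_a γ H² = 0.5×0.3741×20.7×5.0² = 96.79 kN/m.
Surcharge rectangle: K_a q H = 0.3741×54×5.0 = 101.0 kN/m.
Total = 96.79 + 101.0 = 197.8 kN/m.

198 kN/m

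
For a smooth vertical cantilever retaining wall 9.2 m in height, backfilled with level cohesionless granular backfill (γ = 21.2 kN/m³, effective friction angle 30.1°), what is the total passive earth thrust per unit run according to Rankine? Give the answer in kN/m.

2700 kN/m

K_p = tan²(45° + φ/2) = 3.012.
P_p = ½ K_p γ H² = 0.5 × 3.012 × 21.2 × 9.2² = 2702 kN/m.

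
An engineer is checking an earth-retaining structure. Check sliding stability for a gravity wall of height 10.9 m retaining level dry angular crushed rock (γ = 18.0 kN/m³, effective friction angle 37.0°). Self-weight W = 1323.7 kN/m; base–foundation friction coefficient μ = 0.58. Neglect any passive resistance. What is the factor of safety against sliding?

K_a = tan²(45° − 37.0°/2) = 0.2486.
P_a = ½K_aγH² = 0.5×0.2486×18.0×10.9² = 265.8 kN/m, acting at H/3 = 3.633 m above the base.
FS_sliding = μW / P_a = 0.58×1323.7 / 265.8 = 2.888.

2.89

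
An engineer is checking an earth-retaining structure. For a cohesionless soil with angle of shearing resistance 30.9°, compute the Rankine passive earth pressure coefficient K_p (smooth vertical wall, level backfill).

3.11

K_p = (1 + sin φ)/(1 − sin φ) = tan²(45° + 30.9°/2) = 3.111.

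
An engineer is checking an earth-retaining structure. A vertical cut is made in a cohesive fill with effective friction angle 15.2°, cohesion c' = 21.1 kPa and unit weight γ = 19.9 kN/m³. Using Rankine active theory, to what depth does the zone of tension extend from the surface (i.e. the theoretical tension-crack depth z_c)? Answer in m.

K_a = tan²(45° − 15.2°/2) = 0.5845; √K_a = 0.7646.
The active pressure is zero where K_a γ z = 2c√K_a, so z_c = 2c/(γ√K_a) = 2×21.1/(19.9×0.7646) = 2.774 m.

2.77 m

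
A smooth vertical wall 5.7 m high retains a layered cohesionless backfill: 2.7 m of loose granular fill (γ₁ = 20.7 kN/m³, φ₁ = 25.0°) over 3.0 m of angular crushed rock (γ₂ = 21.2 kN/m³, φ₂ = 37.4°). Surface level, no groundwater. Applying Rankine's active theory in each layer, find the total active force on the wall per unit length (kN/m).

K_a1 = tan²(45°−25.0°/2) = 0.4059; K_a2 = tan²(45°−37.4°/2) = 0.2443.
Layer 1: σ at base = K_a1 γ₁ h₁ = 22.68 kPa; P₁ = ½×22.68×2.7 = 30.62.
Layer 2: σ_v at top = γ₁h₁ = 55.89; σ_h top = K_a2×55.89 = 13.65; σ_h base = K_a2×(55.89+21.2×3.0) = 29.19.
P₂ = ½(13.65+29.19)×3.0 = 64.26. Total P_a = 30.62+64.26 = 94.88 kN/m.

94.9 kN/m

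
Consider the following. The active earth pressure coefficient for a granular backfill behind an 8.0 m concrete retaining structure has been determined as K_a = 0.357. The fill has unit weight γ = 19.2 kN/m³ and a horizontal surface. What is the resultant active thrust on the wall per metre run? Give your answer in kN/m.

P = ½ K_a γ H² = 0.5 × 0.357 × 19.2 × 8.0² = 219.3 kN/m.

219 kN/m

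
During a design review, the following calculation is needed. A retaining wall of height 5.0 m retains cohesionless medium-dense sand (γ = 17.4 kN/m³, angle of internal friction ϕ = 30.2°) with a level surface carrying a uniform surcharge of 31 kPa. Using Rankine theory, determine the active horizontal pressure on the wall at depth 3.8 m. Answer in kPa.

K_a = (1 − sin φ)/(1 + sin φ) = 0.3307.
σ_v = γz + q = 17.4 × 3.8 + 31 = 97.12 kPa.
σ_h = K_a σ_v = 0.3307 × 97.12 = 32.11 kPa.

32.1 kPa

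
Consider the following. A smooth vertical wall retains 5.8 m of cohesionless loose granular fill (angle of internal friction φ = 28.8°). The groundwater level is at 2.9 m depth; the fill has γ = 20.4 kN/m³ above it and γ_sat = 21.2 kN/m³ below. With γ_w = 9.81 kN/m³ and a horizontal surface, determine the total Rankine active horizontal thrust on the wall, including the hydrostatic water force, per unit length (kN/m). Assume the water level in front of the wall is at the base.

148 kN/m

K_a = tan²(45° − φ/2) = 0.3498.
γ' = 21.2 − 9.81 = 11.39 kN/m³. Depth below WT = 2.9 m.
σ'_h at WT = K_a γ d_w = 20.69 kPa; at base = 20.69 + K_a γ' × 2.9 = 32.24 kPa.
P₁ (0–2.9 m) = ½×20.69×2.9 = 30.00. P₂ (2.9–5.8 m) = ½(20.69+32.24)×2.9 = 76.76.
P_w = ½ γ_w h₂² = 0.5×9.81×2.9² = 41.25. Total = 30.00+76.76+41.25 = 148.0 kN/m.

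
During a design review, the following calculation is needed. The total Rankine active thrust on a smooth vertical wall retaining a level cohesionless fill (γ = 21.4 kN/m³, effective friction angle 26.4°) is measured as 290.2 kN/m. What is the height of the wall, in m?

K_a = 0.3844. P_a = ½ K_a γ H² ⇒ H = √(2P_a/(K_a γ)).
H = √(2×290.2/(0.3844×21.4)) = 8.399 m.

8.40 m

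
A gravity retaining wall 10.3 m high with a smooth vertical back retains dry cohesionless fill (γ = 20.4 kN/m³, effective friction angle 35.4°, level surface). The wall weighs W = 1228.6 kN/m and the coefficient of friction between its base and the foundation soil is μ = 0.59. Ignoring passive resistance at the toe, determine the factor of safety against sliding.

2.51

K_a = tan²(45° − 35.4°/2) = 0.2664.
P_a = ½K_aγH² = 0.5×0.2664×20.4×10.3² = 288.3 kN/m, acting at H/3 = 3.433 m above the base.
FS_sliding = μW / P_a = 0.59×1228.6 / 288.3 = 2.515.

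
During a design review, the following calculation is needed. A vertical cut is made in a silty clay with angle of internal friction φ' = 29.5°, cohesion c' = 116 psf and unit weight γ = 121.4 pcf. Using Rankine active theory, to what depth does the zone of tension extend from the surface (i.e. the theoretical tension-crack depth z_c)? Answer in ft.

K_a = tan²(45° − 29.5°/2) = 0.3401; √K_a = 0.5832.
The active pressure is zero where K_a γ z = 2c√K_a, so z_c = 2c/(γ√K_a) = 2×116/(121.4×0.5832) = 3.277 ft.

3.28 ft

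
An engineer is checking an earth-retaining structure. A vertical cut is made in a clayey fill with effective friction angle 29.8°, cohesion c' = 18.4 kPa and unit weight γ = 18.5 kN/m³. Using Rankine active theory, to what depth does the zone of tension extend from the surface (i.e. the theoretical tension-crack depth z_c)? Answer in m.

K_a = tan²(45° − 29.8°/2) = 0.3360; √K_a = 0.5797.
The active pressure is zero where K_a γ z = 2c√K_a, so z_c = 2c/(γ√K_a) = 2×18.4/(18.5×0.5797) = 3.432 m.

3.43 m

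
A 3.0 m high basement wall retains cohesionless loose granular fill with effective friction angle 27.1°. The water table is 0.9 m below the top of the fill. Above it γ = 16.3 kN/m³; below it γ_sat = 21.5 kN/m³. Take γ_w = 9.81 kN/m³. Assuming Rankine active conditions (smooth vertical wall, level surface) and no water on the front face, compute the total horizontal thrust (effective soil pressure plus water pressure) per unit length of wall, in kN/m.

45.3 kN/m

K_a = tan²(45° − φ/2) = 0.3741.
γ' = 21.5 − 9.81 = 11.69 kN/m³. Depth below WT = 2.1 m.
σ'_h at WT = K_a γ d_w = 5.487 kPa; at base = 5.487 + K_a γ' × 2.1 = 14.67 kPa.
P₁ (0–0.9 m) = ½×5.487×0.9 = 2.469. P₂ (0.9–3.0 m) = ½(5.487+14.67)×2.1 = 21.17.
P_w = ½ γ_w h₂² = 0.5×9.81×2.1² = 21.63. Total = 2.469+21.17+21.63 = 45.27 kN/m.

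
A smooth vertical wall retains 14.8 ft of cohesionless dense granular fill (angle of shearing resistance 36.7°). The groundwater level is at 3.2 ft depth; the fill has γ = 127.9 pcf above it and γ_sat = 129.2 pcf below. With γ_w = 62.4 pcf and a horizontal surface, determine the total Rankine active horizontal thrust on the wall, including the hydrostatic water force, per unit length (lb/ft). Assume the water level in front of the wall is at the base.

K_a = tan²(45° − φ/2) = 0.2519.
γ' = 129.2 − 62.4 = 66.80 pcf. Depth below WT = 11.6 ft.
σ'_h at WT = K_a γ d_w = 103.1 psf; at base = 103.1 + K_a γ' × 11.6 = 298.2 psf.
P₁ (0–3.2 ft) = ½×103.1×3.2 = 164.9. P₂ (3.2–14.8 ft) = ½(103.1+298.2)×11.6 = 2328.
P_w = ½ γ_w h₂² = 0.5×62.4×11.6² = 4198. Total = 164.9+2328+4198 = 6691 lb/ft.

6690 lb/ft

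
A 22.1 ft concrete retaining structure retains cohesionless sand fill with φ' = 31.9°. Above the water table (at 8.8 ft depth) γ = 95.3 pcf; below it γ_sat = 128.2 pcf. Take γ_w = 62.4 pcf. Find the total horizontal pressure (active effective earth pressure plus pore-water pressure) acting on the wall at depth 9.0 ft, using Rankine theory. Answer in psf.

K_a = (1 − sin φ)/(1 + sin φ) = 0.3085.
γ' = 128.2 − 62.4 = 65.80 pcf.
Effective vertical stress at 9.0 ft: σ'_v = 95.3×8.8 + 65.80×0.200 = 851.8 psf.
σ'_h = K_a σ'_v = 0.3085 × 851.8 = 262.8 psf; u = γ_w × 0.200 = 12.48 psf.
Total σ_h = 262.8 + 12.48 = 275.3 psf.

275 psf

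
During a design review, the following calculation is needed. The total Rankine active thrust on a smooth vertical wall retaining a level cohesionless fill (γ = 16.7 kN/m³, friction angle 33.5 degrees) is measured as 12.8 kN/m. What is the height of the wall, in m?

K_a = 0.2887. P_a = ½ K_a γ H² ⇒ H = √(2P_a/(K_a γ)).
H = √(2×12.8/(0.2887×16.7)) = 2.304 m.

2.30 m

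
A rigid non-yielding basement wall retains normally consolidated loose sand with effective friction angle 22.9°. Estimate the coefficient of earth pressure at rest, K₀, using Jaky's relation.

0.611

K₀ = 1 − sin φ' = 1 − sin 22.9° = 0.6109.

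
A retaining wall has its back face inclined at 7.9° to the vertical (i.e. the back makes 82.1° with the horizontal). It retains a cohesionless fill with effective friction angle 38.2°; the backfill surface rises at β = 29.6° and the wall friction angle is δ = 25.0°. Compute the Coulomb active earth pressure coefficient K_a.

0.453

K_a = sin²(α+φ) / [sin²α · sin(α−δ) · (1 + √{sin(φ+δ)sin(φ−β) / (sin(α−δ)sin(α+β))})²].
With α = 82.1°, φ = 38.2°, δ = 25.0°, β = 29.6°: K_a = 0.4528.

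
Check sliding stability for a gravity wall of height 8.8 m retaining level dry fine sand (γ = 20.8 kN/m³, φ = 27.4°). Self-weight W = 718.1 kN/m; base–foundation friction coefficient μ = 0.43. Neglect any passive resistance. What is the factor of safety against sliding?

1.04

K_a = tan²(45° − 27.4°/2) = 0.3697.
P_a = ½K_aγH² = 0.5×0.3697×20.8×8.8² = 297.7 kN/m, acting at H/3 = 2.933 m above the base.
FS_sliding = μW / P_a = 0.43×718.1 / 297.7 = 1.037.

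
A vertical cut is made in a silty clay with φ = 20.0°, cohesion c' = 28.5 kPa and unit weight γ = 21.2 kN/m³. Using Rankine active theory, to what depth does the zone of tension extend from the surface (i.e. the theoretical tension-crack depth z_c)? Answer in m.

K_a = tan²(45° − 20.0°/2) = 0.4903; √K_a = 0.7002.
The active pressure is zero where K_a γ z = 2c√K_a, so z_c = 2c/(γ√K_a) = 2×28.5/(21.2×0.7002) = 3.840 m.

3.84 m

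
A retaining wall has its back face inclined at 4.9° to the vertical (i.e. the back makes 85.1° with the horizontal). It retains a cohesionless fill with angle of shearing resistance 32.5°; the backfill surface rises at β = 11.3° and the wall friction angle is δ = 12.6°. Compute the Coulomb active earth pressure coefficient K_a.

K_a = sin²(α+φ) / [sin²α · sin(α−δ) · (1 + √{sin(φ+δ)sin(φ−β) / (sin(α−δ)sin(α+β))})²].
With α = 85.1°, φ = 32.5°, δ = 12.6°, β = 11.3°: K_a = 0.3591.

0.359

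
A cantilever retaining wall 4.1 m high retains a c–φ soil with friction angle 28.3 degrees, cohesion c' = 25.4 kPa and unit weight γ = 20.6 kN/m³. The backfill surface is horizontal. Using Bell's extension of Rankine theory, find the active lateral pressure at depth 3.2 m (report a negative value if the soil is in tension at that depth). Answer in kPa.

-6.82 kPa

K_a = (1 − sin φ)/(1 + sin φ) = 0.3568.
σ_a = K_a γ z − 2c√K_a = 0.3568×20.6×3.2 − 2×25.4×0.5973 = -6.825 kPa.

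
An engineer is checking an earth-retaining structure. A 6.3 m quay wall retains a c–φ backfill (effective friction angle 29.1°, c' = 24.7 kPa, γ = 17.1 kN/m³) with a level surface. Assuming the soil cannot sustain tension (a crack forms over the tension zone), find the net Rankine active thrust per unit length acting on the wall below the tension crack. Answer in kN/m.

K_a = 0.3456; √K_a = 0.5879.
Tension-crack depth z_c = 2c/(γ√K_a) = 2×24.7/(17.1×0.5879) = 4.914 m.
σ_a at base = K_a γ H − 2c√K_a = 0.3456×17.1×6.3 − 2×24.7×0.5879 = 8.190 kPa.
P_a = ½ × 8.190 × (H − z_c) = 0.5×8.190×1.386 = 5.675 kN/m.

5.67 kN/m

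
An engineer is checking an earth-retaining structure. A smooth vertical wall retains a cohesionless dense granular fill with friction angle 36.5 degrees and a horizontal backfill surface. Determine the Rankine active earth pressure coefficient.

0.254

K_a = (1 − sin φ)/(1 + sin φ) = (1 − sin 36.5°)/(1 + sin 36.5°) = 0.2541.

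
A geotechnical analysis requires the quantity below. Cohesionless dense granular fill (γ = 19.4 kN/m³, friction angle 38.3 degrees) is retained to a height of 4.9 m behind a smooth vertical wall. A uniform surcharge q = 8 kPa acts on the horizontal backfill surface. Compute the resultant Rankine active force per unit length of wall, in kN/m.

K_a = tan²(45° − φ/2) = 0.2347.
Soil triangle: ½ K_a γ H² = 0.5×0.2347×19.4×4.9² = 54.67 kN/m.
Surcharge rectangle: K_a q H = 0.2347×8×4.9 = 9.202 kN/m.
Total = 54.67 + 9.202 = 63.87 kN/m.

63.9 kN/m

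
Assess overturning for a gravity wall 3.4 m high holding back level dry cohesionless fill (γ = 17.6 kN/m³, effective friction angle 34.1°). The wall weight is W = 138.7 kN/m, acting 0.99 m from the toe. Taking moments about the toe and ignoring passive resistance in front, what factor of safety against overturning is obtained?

K_a = tan²(45° − 34.1°/2) = 0.2815.
P_a = ½K_aγH² = 0.5×0.2815×17.6×3.4² = 28.64 kN/m, acting at H/3 = 1.133 m above the base.
Overturning moment M_o = P_a × H/3 = 28.64 × 1.133 = 32.46.
Resisting moment M_r = W × 0.99 = 138.7 × 0.99 = 137.3.
FS_overturning = M_r/M_o = 137.3/32.46 = 4.231.

4.23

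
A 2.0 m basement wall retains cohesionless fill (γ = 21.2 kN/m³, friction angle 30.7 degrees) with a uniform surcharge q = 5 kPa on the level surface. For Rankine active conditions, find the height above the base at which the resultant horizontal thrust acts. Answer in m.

K_a = 0.3240.
Triangular part P₁ = ½K_aγH² = 13.74 at H/3 = 0.6667 m; rectangular part P₂ = K_a q H = 3.240 at H/2 = 1.000 m.
ȳ = (P₁·0.6667 + P₂·1.000)/(P₁+P₂) = 0.7303 m.

0.730 m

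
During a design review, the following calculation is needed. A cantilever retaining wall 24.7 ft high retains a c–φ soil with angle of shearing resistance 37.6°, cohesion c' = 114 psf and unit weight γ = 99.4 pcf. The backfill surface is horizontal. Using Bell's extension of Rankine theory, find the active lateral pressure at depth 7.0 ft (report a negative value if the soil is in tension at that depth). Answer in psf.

56.3 psf

K_a = (1 − sin φ)/(1 + sin φ) = 0.2421.
σ_a = K_a γ z − 2c√K_a = 0.2421×99.4×7.0 − 2×114×0.4921 = 56.28 psf.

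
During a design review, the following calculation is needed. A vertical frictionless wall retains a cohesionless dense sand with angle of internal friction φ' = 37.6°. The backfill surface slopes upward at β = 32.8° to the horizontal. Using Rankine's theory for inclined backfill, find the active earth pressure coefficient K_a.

0.420

K_a = cos β · (cos β − √(cos²β − cos²φ)) / (cos β + √(cos²β − cos²φ)).
cos β = 0.8406, cos φ = 0.7923, √(cos²β − cos²φ) = 0.2808.
K_a = 0.8406 × (0.8406 − 0.2808)/(0.8406 + 0.2808) = 0.4196.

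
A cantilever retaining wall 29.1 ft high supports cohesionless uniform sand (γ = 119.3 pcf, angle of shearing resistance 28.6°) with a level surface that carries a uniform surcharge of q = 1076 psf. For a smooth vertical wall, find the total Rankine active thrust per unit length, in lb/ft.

K_a = tan²(45° − φ/2) = 0.3525.
Soil triangle: ½ K_a γ H² = 0.5×0.3525×119.3×29.1² = 17810 lb/ft.
Surcharge rectangle: K_a q H = 0.3525×1076×29.1 = 11040 lb/ft.
Total = 17810 + 11040 = 28850 lb/ft.

28800 lb/ft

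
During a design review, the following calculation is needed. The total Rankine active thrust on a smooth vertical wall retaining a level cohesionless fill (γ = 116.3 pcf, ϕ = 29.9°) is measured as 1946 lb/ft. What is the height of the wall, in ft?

10.00 ft

K_a = 0.3347. P_a = ½ K_a γ H² ⇒ H = √(2P_a/(K_a γ)).
H = √(2×1946/(0.3347×116.3)) = 10.000 ft.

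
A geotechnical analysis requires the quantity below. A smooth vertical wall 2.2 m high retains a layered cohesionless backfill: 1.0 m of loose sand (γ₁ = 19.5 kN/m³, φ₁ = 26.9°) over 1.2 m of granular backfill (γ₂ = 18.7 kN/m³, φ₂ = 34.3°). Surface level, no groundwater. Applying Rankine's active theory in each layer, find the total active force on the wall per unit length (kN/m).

K_a1 = tan²(45°−26.9°/2) = 0.3770; K_a2 = tan²(45°−34.3°/2) = 0.2792.
Layer 1: σ at base = K_a1 γ₁ h₁ = 7.351 kPa; P₁ = ½×7.351×1.0 = 3.676.
Layer 2: σ_v at top = γ₁h₁ = 19.50; σ_h top = K_a2×19.50 = 5.444; σ_h base = K_a2×(19.50+18.7×1.2) = 11.71.
P₂ = ½(5.444+11.71)×1.2 = 10.29. Total P_a = 3.676+10.29 = 13.97 kN/m.

14.0 kN/m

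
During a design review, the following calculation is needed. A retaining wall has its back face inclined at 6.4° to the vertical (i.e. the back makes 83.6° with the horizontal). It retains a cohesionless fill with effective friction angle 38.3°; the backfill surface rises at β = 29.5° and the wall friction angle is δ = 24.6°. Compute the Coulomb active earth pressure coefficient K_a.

0.425

K_a = sin²(α+φ) / [sin²α · sin(α−δ) · (1 + √{sin(φ+δ)sin(φ−β) / (sin(α−δ)sin(α+β))})²].
With α = 83.6°, φ = 38.3°, δ = 24.6°, β = 29.5°: K_a = 0.4249.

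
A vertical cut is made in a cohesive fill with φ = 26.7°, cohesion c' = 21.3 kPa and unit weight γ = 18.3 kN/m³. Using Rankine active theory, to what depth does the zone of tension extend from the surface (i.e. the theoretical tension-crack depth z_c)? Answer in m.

K_a = tan²(45° − 26.7°/2) = 0.3800; √K_a = 0.6164.
The active pressure is zero where K_a γ z = 2c√K_a, so z_c = 2c/(γ√K_a) = 2×21.3/(18.3×0.6164) = 3.777 m.

3.78 m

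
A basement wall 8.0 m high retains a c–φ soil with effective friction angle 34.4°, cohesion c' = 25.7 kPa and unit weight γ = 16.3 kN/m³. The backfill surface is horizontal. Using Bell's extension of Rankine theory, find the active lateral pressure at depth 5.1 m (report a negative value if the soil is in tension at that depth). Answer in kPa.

K_a = (1 − sin φ)/(1 + sin φ) = 0.2780.
σ_a = K_a γ z − 2c√K_a = 0.2780×16.3×5.1 − 2×25.7×0.5272 = -3.991 kPa.

-3.99 kPa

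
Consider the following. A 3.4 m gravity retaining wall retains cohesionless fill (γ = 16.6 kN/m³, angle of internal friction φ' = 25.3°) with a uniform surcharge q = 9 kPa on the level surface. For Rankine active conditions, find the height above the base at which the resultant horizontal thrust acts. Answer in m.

1.27 m

K_a = 0.4012.
Triangular part P₁ = ½K_aγH² = 38.49 at H/3 = 1.133 m; rectangular part P₂ = K_a q H = 12.28 at H/2 = 1.700 m.
ȳ = (P₁·1.133 + P₂·1.700)/(P₁+P₂) = 1.270 m.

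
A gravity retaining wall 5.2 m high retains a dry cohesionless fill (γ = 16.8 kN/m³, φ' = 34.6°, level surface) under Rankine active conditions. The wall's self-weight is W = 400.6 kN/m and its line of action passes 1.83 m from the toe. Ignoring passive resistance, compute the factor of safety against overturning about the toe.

K_a = tan²(45° − 34.6°/2) = 0.2756.
P_a = ½K_aγH² = 0.5×0.2756×16.8×5.2² = 62.61 kN/m, acting at H/3 = 1.733 m above the base.
Overturning moment M_o = P_a × H/3 = 62.61 × 1.733 = 108.5.
Resisting moment M_r = W × 1.83 = 400.6 × 1.83 = 733.1.
FS_overturning = M_r/M_o = 733.1/108.5 = 6.755.

6.76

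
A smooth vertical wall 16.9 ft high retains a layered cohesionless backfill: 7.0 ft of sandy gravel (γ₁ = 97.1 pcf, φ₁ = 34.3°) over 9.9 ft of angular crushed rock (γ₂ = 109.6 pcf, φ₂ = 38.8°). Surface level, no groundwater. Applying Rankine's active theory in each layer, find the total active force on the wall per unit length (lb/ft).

3440 lb/ft

K_a1 = tan²(45°−34.3°/2) = 0.2792; K_a2 = tan²(45°−38.8°/2) = 0.2296.
Layer 1: σ at base = K_a1 γ₁ h₁ = 189.7 psf; P₁ = ½×189.7×7.0 = 664.1.
Layer 2: σ_v at top = γ₁h₁ = 679.7; σ_h top = K_a2×679.7 = 156.0; σ_h base = K_a2×(679.7+109.6×9.9) = 405.1.
P₂ = ½(156.0+405.1)×9.9 = 2778. Total P_a = 664.1+2778 = 3442 lb/ft.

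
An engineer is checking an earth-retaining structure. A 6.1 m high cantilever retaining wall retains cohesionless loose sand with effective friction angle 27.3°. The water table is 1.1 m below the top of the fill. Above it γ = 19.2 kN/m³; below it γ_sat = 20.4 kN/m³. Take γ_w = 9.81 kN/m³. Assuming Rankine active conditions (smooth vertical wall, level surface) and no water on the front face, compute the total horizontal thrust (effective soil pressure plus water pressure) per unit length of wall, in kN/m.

215 kN/m

K_a = tan²(45° − φ/2) = 0.3711.
γ' = 20.4 − 9.81 = 10.59 kN/m³. Depth below WT = 5.0 m.
σ'_h at WT = K_a γ d_w = 7.838 kPa; at base = 7.838 + K_a γ' × 5.0 = 27.49 kPa.
P₁ (0–1.1 m) = ½×7.838×1.1 = 4.311. P₂ (1.1–6.1 m) = ½(7.838+27.49)×5.0 = 88.32.
P_w = ½ γ_w h₂² = 0.5×9.81×5.0² = 122.6. Total = 4.311+88.32+122.6 = 215.3 kN/m.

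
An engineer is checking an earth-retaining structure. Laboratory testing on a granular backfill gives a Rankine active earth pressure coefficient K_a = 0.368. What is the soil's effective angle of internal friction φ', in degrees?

K_a = tan²(45° − φ/2) ⇒ 45° − φ/2 = arctan(√0.368) = 31.24°.
φ = 2(45° − 31.24°) = 27.52°.

27.5°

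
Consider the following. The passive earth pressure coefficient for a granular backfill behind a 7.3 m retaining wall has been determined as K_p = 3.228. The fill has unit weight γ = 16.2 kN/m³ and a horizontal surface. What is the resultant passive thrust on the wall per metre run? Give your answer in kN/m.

P = ½ K_p γ H² = 0.5 × 3.228 × 16.2 × 7.3² = 1393 kN/m.

1390 kN/m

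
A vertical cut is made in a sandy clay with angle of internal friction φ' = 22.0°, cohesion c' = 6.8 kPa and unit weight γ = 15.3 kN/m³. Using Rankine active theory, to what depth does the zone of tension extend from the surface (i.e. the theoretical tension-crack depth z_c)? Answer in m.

K_a = tan²(45° − 22.0°/2) = 0.4550; √K_a = 0.6745.
The active pressure is zero where K_a γ z = 2c√K_a, so z_c = 2c/(γ√K_a) = 2×6.8/(15.3×0.6745) = 1.318 m.

1.32 m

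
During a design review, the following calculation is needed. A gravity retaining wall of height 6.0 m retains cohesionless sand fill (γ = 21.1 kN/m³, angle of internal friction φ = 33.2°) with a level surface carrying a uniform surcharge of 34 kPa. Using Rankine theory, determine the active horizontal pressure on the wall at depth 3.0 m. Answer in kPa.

28.4 kPa

K_a = (1 − sin φ)/(1 + sin φ) = 0.2924.
σ_v = γz + q = 21.1 × 3.0 + 34 = 97.30 kPa.
σ_h = K_a σ_v = 0.2924 × 97.30 = 28.45 kPa.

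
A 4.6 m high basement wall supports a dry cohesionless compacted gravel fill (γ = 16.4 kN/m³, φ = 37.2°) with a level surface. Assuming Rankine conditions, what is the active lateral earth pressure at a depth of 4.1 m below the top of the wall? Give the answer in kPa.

16.6 kPa

K_a = (1 − sin φ)/(1 + sin φ) = 0.2464.
σ_h = K_a γ z = 0.2464 × 16.4 × 4.1 = 16.57 kPa.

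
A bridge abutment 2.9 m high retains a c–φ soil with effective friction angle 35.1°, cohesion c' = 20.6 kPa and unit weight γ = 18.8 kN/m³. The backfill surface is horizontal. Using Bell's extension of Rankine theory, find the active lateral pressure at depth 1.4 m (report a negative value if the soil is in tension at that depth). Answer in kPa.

K_a = (1 − sin φ)/(1 + sin φ) = 0.2698.
σ_a = K_a γ z − 2c√K_a = 0.2698×18.8×1.4 − 2×20.6×0.5195 = -14.30 kPa.

-14.3 kPa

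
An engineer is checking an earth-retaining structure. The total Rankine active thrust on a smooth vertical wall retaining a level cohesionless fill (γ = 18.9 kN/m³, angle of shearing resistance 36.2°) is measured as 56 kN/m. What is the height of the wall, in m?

4.80 m

K_a = 0.2574. P_a = ½ K_a γ H² ⇒ H = √(2P_a/(K_a γ)).
H = √(2×56/(0.2574×18.9)) = 4.798 m.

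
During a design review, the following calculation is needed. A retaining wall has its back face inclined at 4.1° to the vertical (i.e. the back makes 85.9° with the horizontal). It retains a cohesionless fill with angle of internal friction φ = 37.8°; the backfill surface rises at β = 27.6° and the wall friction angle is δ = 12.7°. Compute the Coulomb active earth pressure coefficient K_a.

0.374

K_a = sin²(α+φ) / [sin²α · sin(α−δ) · (1 + √{sin(φ+δ)sin(φ−β) / (sin(α−δ)sin(α+β))})²].
With α = 85.9°, φ = 37.8°, δ = 12.7°, β = 27.6°: K_a = 0.3737.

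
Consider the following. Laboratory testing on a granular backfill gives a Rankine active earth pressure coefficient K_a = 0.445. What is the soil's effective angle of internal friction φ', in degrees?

K_a = tan²(45° − φ/2) ⇒ 45° − φ/2 = arctan(√0.445) = 33.71°.
φ = 2(45° − 33.71°) = 22.59°.

22.6°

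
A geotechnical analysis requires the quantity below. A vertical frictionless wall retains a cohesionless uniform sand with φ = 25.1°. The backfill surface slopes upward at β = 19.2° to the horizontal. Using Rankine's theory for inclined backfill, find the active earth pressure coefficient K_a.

K_a = cos β · (cos β − √(cos²β − cos²φ)) / (cos β + √(cos²β − cos²φ)).
cos β = 0.9444, cos φ = 0.9056, √(cos²β − cos²φ) = 0.2679.
K_a = 0.9444 × (0.9444 − 0.2679)/(0.9444 + 0.2679) = 0.5269.

0.527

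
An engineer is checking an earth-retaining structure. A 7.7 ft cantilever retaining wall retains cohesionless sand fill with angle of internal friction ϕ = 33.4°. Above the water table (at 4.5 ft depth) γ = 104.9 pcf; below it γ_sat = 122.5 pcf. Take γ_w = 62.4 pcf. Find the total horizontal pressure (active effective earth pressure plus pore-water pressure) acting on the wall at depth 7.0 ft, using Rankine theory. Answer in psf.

K_a = (1 − sin φ)/(1 + sin φ) = 0.2899.
γ' = 122.5 − 62.4 = 60.10 pcf.
Effective vertical stress at 7.0 ft: σ'_v = 104.9×4.5 + 60.10×2.50 = 622.3 psf.
σ'_h = K_a σ'_v = 0.2899 × 622.3 = 180.4 psf; u = γ_w × 2.50 = 156.0 psf.
Total σ_h = 180.4 + 156.0 = 336.4 psf.

336 psf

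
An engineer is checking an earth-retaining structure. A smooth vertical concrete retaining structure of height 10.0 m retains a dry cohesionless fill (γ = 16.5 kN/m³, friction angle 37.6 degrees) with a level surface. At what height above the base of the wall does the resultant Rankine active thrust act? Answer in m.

K_a = 0.2421.
The pressure distribution is triangular, so the resultant acts at H/3 above the base = 10.0/3 = 3.333 m.

3.33 m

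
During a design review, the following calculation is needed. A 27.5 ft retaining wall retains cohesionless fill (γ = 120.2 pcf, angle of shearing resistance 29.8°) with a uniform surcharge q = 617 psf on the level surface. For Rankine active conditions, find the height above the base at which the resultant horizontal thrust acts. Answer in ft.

10.4 ft

K_a = 0.3360.
Triangular part P₁ = ½K_aγH² = 15270 at H/3 = 9.167 ft; rectangular part P₂ = K_a q H = 5702 at H/2 = 13.75 ft.
ȳ = (P₁·9.167 + P₂·13.75)/(P₁+P₂) = 10.41 ft.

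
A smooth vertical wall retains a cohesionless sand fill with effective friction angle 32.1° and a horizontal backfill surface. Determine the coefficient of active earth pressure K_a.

K_a = (1 − sin φ)/(1 + sin φ) = (1 − sin 32.1°)/(1 + sin 32.1°) = 0.3060.

0.306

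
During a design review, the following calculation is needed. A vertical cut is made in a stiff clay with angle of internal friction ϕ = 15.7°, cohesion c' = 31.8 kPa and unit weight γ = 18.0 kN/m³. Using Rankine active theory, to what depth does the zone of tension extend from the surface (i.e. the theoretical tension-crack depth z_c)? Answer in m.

4.66 m

K_a = tan²(45° − 15.7°/2) = 0.5741; √K_a = 0.7577.
The active pressure is zero where K_a γ z = 2c√K_a, so z_c = 2c/(γ√K_a) = 2×31.8/(18.0×0.7577) = 4.663 m.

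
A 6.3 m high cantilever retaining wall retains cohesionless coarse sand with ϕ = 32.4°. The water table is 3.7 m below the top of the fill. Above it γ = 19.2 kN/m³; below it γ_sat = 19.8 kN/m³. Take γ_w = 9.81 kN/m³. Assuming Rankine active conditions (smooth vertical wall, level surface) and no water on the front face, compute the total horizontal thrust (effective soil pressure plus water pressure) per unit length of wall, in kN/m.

139 kN/m

K_a = tan²(45° − φ/2) = 0.3022.
γ' = 19.8 − 9.81 = 9.990 kN/m³. Depth below WT = 2.6 m.
σ'_h at WT = K_a γ d_w = 21.47 kPa; at base = 21.47 + K_a γ' × 2.6 = 29.32 kPa.
P₁ (0–3.7 m) = ½×21.47×3.7 = 39.72. P₂ (3.7–6.3 m) = ½(21.47+29.32)×2.6 = 66.03.
P_w = ½ γ_w h₂² = 0.5×9.81×2.6² = 33.16. Total = 39.72+66.03+33.16 = 138.9 kN/m.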